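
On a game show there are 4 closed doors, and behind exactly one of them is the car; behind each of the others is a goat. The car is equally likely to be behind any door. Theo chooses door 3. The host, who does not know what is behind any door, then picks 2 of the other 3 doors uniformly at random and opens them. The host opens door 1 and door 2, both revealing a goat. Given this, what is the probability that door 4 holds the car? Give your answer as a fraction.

1/2

Because the host chose which doors to open without knowing where the car is, the choice is independent of the prize location. Learning that none of the 2 opened doors holds the car simply rules out those 2 locations and leaves the remaining 2 doors still equally likely by symmetry.
So P(the car behind door 4) = 1/2.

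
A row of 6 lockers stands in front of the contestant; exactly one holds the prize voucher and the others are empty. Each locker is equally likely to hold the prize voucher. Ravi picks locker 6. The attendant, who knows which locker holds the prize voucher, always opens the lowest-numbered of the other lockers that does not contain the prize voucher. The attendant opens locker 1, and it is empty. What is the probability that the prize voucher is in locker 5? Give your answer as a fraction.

1/5

Consider each possible location of the prize voucher in turn.
If it is in locker 1 (prior 1/6): the attendant opened locker 1, so this case is ruled out; weight (1/6)·0 = 0.
If it is in any of lockers 2, 3, 4, 5, and 6 (prior 1/6 each): locker 1 is the lowest-numbered option available, probability 1; weight (1/6)·1 = 1/6 each.
The weights sum to 5/6.
So P(the prize voucher in locker 5 | the attendant opened locker 1) = (1/6) / (5/6) = 1/5.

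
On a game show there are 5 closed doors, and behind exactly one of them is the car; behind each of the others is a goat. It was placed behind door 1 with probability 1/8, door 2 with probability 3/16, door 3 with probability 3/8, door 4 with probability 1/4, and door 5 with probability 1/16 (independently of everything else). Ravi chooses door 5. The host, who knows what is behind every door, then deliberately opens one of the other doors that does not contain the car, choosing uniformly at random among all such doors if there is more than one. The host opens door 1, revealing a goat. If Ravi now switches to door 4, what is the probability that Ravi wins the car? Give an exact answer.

16/55

Consider each possible location of the car in turn.
If it is behind door 1 (prior 1/8): the host opened door 1, so this case is ruled out; weight (1/8)·0 = 0.
If it is behind door 2 (prior 3/16): the host has 3 equally likely choices, so probability 1/3; weight (3/16)·(1/3) = 1/16.
If it is behind door 3 (prior 3/8): the host has 3 equally likely choices, so probability 1/3; weight (3/8)·(1/3) = 1/8.
If it is behind door 4 (prior 1/4): the host has 3 equally likely choices, so probability 1/3; weight (1/4)·(1/3) = 1/12.
If it is behind door 5 (prior 1/16): the host has 4 equally likely choices, so probability 1/4; weight (1/16)·(1/4) = 1/64.
The weights sum to 55/192.
So P(the car behind door 4 | the host opened door 1) = (1/12) / (55/192) = 16/55.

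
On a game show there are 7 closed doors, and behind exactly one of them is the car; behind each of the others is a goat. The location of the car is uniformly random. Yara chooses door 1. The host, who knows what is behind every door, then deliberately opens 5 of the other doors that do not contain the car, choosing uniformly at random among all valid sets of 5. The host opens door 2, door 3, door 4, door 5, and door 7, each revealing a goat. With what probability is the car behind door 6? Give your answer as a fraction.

Condition on the true location of the car.
If it is behind door 1 (prior 1/7): the host has 6 equally likely choices, so probability 1/6; weight (1/7)·(1/6) = 1/42.
If it is behind any of doors 2, 3, 4, 5, and 7 (prior 1/7 each): that door was opened and seen not to hold the prize — ruled out; weight (1/7)·0 = 0 each.
If it is behind door 6 (prior 1/7): the host has no choice, probability 1; weight (1/7)·1 = 1/7.
The weights sum to 1/6.
So P(the car behind door 6 | the host opened door 2, door 3, door 4, door 5, and door 7) = (1/7) / (1/6) = 6/7.

6/7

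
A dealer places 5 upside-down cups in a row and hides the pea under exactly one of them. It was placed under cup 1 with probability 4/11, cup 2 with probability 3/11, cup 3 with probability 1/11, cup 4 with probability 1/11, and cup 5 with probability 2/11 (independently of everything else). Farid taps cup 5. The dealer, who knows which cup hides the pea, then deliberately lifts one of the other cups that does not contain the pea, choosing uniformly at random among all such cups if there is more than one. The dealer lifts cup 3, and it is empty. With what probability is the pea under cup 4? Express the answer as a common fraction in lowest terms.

Consider each possible location of the pea in turn.
If it is under cup 1 (prior 4/11): the dealer has 3 equally likely choices, so probability 1/3; weight (4/11)·(1/3) = 4/33.
If it is under cup 2 (prior 3/11): the dealer has 3 equally likely choices, so probability 1/3; weight (3/11)·(1/3) = 1/11.
If it is under cup 3 (prior 1/11): the dealer opened cup 3, so this case is ruled out; weight (1/11)·0 = 0.
If it is under cup 4 (prior 1/11): the dealer has 3 equally likely choices, so probability 1/3; weight (1/11)·(1/3) = 1/33.
If it is under cup 5 (prior 2/11): the dealer has 4 equally likely choices, so probability 1/4; weight (2/11)·(1/4) = 1/22.
The weights sum to 19/66.
So P(the pea under cup 4 | the dealer opened cup 3) = (1/33) / (19/66) = 2/19.

2/19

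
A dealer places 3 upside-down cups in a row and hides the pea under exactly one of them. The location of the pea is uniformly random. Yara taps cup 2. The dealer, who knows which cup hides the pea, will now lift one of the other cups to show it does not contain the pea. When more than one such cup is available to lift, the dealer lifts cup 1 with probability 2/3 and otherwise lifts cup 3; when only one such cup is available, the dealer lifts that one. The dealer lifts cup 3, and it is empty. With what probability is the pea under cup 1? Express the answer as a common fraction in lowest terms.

Consider each possible location of the pea in turn.
If it is under cup 1 (prior 1/3): only cup 3 is available, probability 1; weight (1/3)·1 = 1/3.
If it is under cup 2 (prior 1/3): cup 1 is available but not opened, probability 1/3; weight (1/3)·(1/3) = 1/9.
If it is under cup 3 (prior 1/3): the dealer opened cup 3, so this case is ruled out; weight (1/3)·0 = 0.
The weights sum to 4/9.
So P(the pea under cup 1 | the dealer opened cup 3) = (1/3) / (4/9) = 3/4.

3/4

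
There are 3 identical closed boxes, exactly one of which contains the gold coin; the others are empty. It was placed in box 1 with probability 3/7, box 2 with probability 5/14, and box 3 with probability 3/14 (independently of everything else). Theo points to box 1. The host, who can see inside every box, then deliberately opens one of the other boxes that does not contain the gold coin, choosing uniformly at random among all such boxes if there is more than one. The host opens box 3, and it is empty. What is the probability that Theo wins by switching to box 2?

5/8

Consider each possible location of the gold coin in turn.
If it is in box 1 (prior 3/7): the host has 2 equally likely choices, so probability 1/2; weight (3/7)·(1/2) = 3/14.
If it is in box 2 (prior 5/14): the host has no choice, probability 1; weight (5/14)·1 = 5/14.
If it is in box 3 (prior 3/14): the host opened box 3, so this case is ruled out; weight (3/14)·0 = 0.
The weights sum to 4/7.
So P(the gold coin in box 2 | the host opened box 3) = (5/14) / (4/7) = 5/8.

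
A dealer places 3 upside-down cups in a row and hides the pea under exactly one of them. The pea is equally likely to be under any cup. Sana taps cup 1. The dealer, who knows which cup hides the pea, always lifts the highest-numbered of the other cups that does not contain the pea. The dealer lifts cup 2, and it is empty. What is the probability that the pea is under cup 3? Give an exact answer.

Apply Bayes' rule, conditioning on where the pea actually is.
If it is under cup 1 (prior 1/3): the dealer would have opened cup 3 instead, probability 0; weight (1/3)·0 = 0.
If it is under cup 2 (prior 1/3): the dealer opened cup 2, so this case is ruled out; weight (1/3)·0 = 0.
If it is under cup 3 (prior 1/3): cup 2 is the highest-numbered option available, probability 1; weight (1/3)·1 = 1/3.
The weights sum to 1/3.
So P(the pea under cup 3 | the dealer opened cup 2) = (1/3) / (1/3) = 1.

1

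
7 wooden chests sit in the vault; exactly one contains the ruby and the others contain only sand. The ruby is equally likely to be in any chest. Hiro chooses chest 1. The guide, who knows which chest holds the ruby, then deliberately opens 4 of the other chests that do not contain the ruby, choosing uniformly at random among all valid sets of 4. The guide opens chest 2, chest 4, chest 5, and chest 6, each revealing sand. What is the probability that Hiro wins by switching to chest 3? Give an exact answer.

3/7

Consider each possible location of the ruby in turn.
If it is in chest 1 (prior 1/7): the guide has 15 equally likely choices, so probability 1/15; weight (1/7)·(1/15) = 1/105.
If it is in any of chests 2, 4, 5, and 6 (prior 1/7 each): that chest was opened and seen not to hold the prize — ruled out; weight (1/7)·0 = 0 each.
If it is in either of chests 3 and 7 (prior 1/7 each): the guide has 5 equally likely choices, so probability 1/5; weight (1/7)·(1/5) = 1/35 each.
The weights sum to 1/15.
So P(the ruby in chest 3 | the guide opened chest 2, chest 4, chest 5, and chest 6) = (1/35) / (1/15) = 3/7.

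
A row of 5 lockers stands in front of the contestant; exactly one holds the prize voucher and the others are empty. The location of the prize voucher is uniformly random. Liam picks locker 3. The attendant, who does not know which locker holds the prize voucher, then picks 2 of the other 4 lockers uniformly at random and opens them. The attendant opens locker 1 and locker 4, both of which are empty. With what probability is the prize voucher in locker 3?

1/3

Because the attendant chose which lockers to open without knowing where the prize voucher is, the choice is independent of the prize location. Learning that none of the 2 opened lockers holds the prize voucher simply rules out those 2 locations and leaves the remaining 3 lockers still equally likely by symmetry.
So P(the prize voucher in locker 3) = 1/3.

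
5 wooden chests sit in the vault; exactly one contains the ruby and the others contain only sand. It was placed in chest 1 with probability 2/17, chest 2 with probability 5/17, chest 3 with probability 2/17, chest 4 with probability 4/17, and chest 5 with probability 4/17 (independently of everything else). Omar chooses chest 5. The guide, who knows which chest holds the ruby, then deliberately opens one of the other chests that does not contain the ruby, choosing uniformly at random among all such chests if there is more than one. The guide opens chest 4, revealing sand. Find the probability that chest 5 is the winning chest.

Consider each possible location of the ruby in turn.
If it is in either of chests 1 and 3 (prior 2/17 each): the guide has 3 equally likely choices, so probability 1/3; weight (2/17)·(1/3) = 2/51 each.
If it is in chest 2 (prior 5/17): the guide has 3 equally likely choices, so probability 1/3; weight (5/17)·(1/3) = 5/51.
If it is in chest 4 (prior 4/17): the guide opened chest 4, so this case is ruled out; weight (4/17)·0 = 0.
If it is in chest 5 (prior 4/17): the guide has 4 equally likely choices, so probability 1/4; weight (4/17)·(1/4) = 1/17.
The weights sum to 4/17.
So P(the ruby in chest 5 | the guide opened chest 4) = (1/17) / (4/17) = 1/4.

1/4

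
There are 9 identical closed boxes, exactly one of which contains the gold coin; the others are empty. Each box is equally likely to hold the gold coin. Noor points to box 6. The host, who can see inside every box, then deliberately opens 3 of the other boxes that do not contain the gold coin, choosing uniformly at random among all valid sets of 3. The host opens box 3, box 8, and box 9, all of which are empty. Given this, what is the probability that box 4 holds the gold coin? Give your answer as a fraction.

Consider each possible location of the gold coin in turn.
If it is in any of boxes 1, 2, 4, 5, and 7 (prior 1/9 each): the host has 35 equally likely choices, so probability 1/35; weight (1/9)·(1/35) = 1/315 each.
If it is in any of boxes 3, 8, and 9 (prior 1/9 each): that box was opened and seen not to hold the prize — ruled out; weight (1/9)·0 = 0 each.
If it is in box 6 (prior 1/9): the host has 56 equally likely choices, so probability 1/56; weight (1/9)·(1/56) = 1/504.
The weights sum to 1/56.
So P(the gold coin in box 4 | the host opened box 3, box 8, and box 9) = (1/315) / (1/56) = 8/45.

8/45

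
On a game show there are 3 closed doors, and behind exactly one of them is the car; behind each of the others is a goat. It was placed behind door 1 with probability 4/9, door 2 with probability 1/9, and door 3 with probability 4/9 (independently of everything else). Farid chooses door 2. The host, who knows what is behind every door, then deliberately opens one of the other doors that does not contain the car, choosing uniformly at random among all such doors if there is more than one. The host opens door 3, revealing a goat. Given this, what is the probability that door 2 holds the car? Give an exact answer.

1/9

Consider each possible location of the car in turn.
If it is behind door 1 (prior 4/9): the host has no choice, probability 1; weight (4/9)·1 = 4/9.
If it is behind door 2 (prior 1/9): the host has 2 equally likely choices, so probability 1/2; weight (1/9)·(1/2) = 1/18.
If it is behind door 3 (prior 4/9): the host opened door 3, so this case is ruled out; weight (4/9)·0 = 0.
The weights sum to 1/2.
So P(the car behind door 2 | the host opened door 3) = (1/18) / (1/2) = 1/9.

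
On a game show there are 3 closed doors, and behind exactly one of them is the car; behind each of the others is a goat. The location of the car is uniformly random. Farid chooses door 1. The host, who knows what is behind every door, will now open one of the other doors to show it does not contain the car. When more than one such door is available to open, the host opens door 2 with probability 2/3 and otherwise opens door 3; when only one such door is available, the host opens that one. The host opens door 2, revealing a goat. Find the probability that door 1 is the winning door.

Condition on the true location of the car.
If it is behind door 1 (prior 1/3): door 2 is available, opened with probability 2/3; weight (1/3)·(2/3) = 2/9.
If it is behind door 2 (prior 1/3): the host opened door 2, so this case is ruled out; weight (1/3)·0 = 0.
If it is behind door 3 (prior 1/3): only door 2 is available, probability 1; weight (1/3)·1 = 1/3.
The weights sum to 5/9.
So P(the car behind door 1 | the host opened door 2) = (2/9) / (5/9) = 2/5.

2/5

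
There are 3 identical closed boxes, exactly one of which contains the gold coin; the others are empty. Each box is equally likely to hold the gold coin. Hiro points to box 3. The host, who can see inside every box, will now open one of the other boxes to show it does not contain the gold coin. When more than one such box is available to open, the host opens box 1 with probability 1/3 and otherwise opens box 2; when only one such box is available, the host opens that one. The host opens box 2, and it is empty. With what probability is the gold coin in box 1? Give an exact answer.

3/5

Condition on the true location of the gold coin.
If it is in box 1 (prior 1/3): only box 2 is available, probability 1; weight (1/3)·1 = 1/3.
If it is in box 2 (prior 1/3): the host opened box 2, so this case is ruled out; weight (1/3)·0 = 0.
If it is in box 3 (prior 1/3): box 1 is available but not opened, probability 2/3; weight (1/3)·(2/3) = 2/9.
The weights sum to 5/9.
So P(the gold coin in box 1 | the host opened box 2) = (1/3) / (5/9) = 3/5.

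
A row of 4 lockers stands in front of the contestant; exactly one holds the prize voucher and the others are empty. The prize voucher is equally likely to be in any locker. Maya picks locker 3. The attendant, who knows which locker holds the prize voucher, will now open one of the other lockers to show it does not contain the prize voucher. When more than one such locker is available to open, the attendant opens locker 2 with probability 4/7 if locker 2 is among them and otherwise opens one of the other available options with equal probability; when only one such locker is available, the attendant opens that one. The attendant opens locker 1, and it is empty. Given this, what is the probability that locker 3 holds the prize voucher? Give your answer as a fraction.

Consider each possible location of the prize voucher in turn.
If it is in locker 1 (prior 1/4): the attendant opened locker 1, so this case is ruled out; weight (1/4)·0 = 0.
If it is in locker 2 (prior 1/4): locker 2 holds the prize so is unavailable; the attendant chooses uniformly among the 2 others, probability 1/2; weight (1/4)·(1/2) = 1/8.
If it is in locker 3 (prior 1/4): locker 2 is available but not opened; locker 1 gets probability (1 − 4/7)/2 = 3/14; weight (1/4)·(3/14) = 3/56.
If it is in locker 4 (prior 1/4): locker 2 is available but not opened, probability 3/7; weight (1/4)·(3/7) = 3/28.
The weights sum to 2/7.
So P(the prize voucher in locker 3 | the attendant opened locker 1) = (3/56) / (2/7) = 3/16.

3/16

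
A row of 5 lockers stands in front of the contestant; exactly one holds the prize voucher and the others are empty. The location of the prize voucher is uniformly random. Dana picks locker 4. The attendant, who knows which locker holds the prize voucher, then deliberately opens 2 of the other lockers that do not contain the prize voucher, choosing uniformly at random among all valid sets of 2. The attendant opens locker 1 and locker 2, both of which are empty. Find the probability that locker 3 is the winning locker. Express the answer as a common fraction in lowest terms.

2/5

Consider each possible location of the prize voucher in turn.
If it is in either of lockers 1 and 2 (prior 1/5 each): that locker was opened and seen not to hold the prize — ruled out; weight (1/5)·0 = 0 each.
If it is in either of lockers 3 and 5 (prior 1/5 each): the attendant has 3 equally likely choices, so probability 1/3; weight (1/5)·(1/3) = 1/15 each.
If it is in locker 4 (prior 1/5): the attendant has 6 equally likely choices, so probability 1/6; weight (1/5)·(1/6) = 1/30.
The weights sum to 1/6.
So P(the prize voucher in locker 3 | the attendant opened locker 1 and locker 2) = (1/15) / (1/6) = 2/5.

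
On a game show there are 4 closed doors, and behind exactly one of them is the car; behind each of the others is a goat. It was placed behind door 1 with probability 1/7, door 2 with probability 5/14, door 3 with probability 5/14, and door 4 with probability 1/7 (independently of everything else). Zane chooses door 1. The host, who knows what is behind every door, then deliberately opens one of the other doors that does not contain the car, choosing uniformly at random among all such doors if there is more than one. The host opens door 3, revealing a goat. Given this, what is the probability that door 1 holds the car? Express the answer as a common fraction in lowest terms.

4/25

Condition on the true location of the car.
If it is behind door 1 (prior 1/7): the host has 3 equally likely choices, so probability 1/3; weight (1/7)·(1/3) = 1/21.
If it is behind door 2 (prior 5/14): the host has 2 equally likely choices, so probability 1/2; weight (5/14)·(1/2) = 5/28.
If it is behind door 3 (prior 5/14): the host opened door 3, so this case is ruled out; weight (5/14)·0 = 0.
If it is behind door 4 (prior 1/7): the host has 2 equally likely choices, so probability 1/2; weight (1/7)·(1/2) = 1/14.
The weights sum to 25/84.
So P(the car behind door 1 | the host opened door 3) = (1/21) / (25/84) = 4/25.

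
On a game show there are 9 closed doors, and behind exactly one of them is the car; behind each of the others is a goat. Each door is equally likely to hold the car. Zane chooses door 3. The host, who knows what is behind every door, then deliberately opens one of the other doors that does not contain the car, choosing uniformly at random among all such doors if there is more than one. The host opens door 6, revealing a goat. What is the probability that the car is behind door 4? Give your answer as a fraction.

Condition on the true location of the car.
If it is behind any of doors 1, 2, 4, 5, 7, 8, and 9 (prior 1/9 each): the host has 7 equally likely choices, so probability 1/7; weight (1/9)·(1/7) = 1/63 each.
If it is behind door 3 (prior 1/9): the host has 8 equally likely choices, so probability 1/8; weight (1/9)·(1/8) = 1/72.
If it is behind door 6 (prior 1/9): the host opened door 6, so this case is ruled out; weight (1/9)·0 = 0.
The weights sum to 1/8.
So P(the car behind door 4 | the host opened door 6) = (1/63) / (1/8) = 8/63.

8/63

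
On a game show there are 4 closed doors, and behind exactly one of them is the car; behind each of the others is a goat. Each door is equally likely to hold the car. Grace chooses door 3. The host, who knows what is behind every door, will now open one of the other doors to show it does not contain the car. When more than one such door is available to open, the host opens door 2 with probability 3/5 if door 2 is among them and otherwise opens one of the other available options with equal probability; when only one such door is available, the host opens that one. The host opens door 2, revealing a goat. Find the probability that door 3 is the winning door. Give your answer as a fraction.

1/3

Apply Bayes' rule, conditioning on where the car actually is.
If it is behind any of doors 1, 3, and 4 (prior 1/4 each): door 2 is available, opened with probability 3/5; weight (1/4)·(3/5) = 3/20 each.
If it is behind door 2 (prior 1/4): the host opened door 2, so this case is ruled out; weight (1/4)·0 = 0.
The weights sum to 9/20.
So P(the car behind door 3 | the host opened door 2) = (3/20) / (9/20) = 1/3.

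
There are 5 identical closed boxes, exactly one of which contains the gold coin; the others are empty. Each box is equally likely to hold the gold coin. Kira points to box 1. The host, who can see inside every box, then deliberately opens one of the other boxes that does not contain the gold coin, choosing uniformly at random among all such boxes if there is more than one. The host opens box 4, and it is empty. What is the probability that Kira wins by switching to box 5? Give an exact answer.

Condition on the true location of the gold coin.
If it is in box 1 (prior 1/5): the host has 4 equally likely choices, so probability 1/4; weight (1/5)·(1/4) = 1/20.
If it is in any of boxes 2, 3, and 5 (prior 1/5 each): the host has 3 equally likely choices, so probability 1/3; weight (1/5)·(1/3) = 1/15 each.
If it is in box 4 (prior 1/5): the host opened box 4, so this case is ruled out; weight (1/5)·0 = 0.
The weights sum to 1/4.
So P(the gold coin in box 5 | the host opened box 4) = (1/15) / (1/4) = 4/15.

4/15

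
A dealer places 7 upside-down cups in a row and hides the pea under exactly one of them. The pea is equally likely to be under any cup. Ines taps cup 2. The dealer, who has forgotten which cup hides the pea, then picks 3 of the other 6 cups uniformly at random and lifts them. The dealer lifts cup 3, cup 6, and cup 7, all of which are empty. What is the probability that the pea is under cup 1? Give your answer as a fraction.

Because the dealer chose which cups to lift without knowing where the pea is, the choice is independent of the prize location. Learning that none of the 3 opened cups holds the pea simply rules out those 3 locations and leaves the remaining 4 cups still equally likely by symmetry.
So P(the pea under cup 1) = 1/4.

1/4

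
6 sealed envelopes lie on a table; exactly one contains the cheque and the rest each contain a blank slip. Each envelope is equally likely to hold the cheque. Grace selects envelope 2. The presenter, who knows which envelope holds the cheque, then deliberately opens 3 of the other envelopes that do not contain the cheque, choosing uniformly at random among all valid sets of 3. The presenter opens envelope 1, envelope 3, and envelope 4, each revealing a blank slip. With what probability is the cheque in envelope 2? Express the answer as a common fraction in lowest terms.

Apply Bayes' rule, conditioning on where the cheque actually is.
If it is in any of envelopes 1, 3, and 4 (prior 1/6 each): that envelope was opened and seen not to hold the prize — ruled out; weight (1/6)·0 = 0 each.
If it is in envelope 2 (prior 1/6): the presenter has 10 equally likely choices, so probability 1/10; weight (1/6)·(1/10) = 1/60.
If it is in either of envelopes 5 and 6 (prior 1/6 each): the presenter has 4 equally likely choices, so probability 1/4; weight (1/6)·(1/4) = 1/24 each.
The weights sum to 1/10.
So P(the cheque in envelope 2 | the presenter opened envelope 1, envelope 3, and envelope 4) = (1/60) / (1/10) = 1/6.

1/6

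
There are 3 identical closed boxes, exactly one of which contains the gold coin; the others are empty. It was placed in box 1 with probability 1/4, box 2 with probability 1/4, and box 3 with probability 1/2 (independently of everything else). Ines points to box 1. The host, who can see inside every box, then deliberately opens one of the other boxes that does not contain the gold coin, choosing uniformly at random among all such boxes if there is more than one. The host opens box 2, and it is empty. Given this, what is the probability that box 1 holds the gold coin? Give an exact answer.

1/5

Condition on the true location of the gold coin.
If it is in box 1 (prior 1/4): the host has 2 equally likely choices, so probability 1/2; weight (1/4)·(1/2) = 1/8.
If it is in box 2 (prior 1/4): the host opened box 2, so this case is ruled out; weight (1/4)·0 = 0.
If it is in box 3 (prior 1/2): the host has no choice, probability 1; weight (1/2)·1 = 1/2.
The weights sum to 5/8.
So P(the gold coin in box 1 | the host opened box 2) = (1/8) / (5/8) = 1/5.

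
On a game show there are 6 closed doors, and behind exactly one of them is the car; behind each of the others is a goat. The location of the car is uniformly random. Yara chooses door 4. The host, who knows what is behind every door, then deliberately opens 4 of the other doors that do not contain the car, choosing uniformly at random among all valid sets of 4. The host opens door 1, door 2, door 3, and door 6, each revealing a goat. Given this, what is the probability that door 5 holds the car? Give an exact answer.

Consider each possible location of the car in turn.
If it is behind any of doors 1, 2, 3, and 6 (prior 1/6 each): that door was opened and seen not to hold the prize — ruled out; weight (1/6)·0 = 0 each.
If it is behind door 4 (prior 1/6): the host has 5 equally likely choices, so probability 1/5; weight (1/6)·(1/5) = 1/30.
If it is behind door 5 (prior 1/6): the host has no choice, probability 1; weight (1/6)·1 = 1/6.
The weights sum to 1/5.
So P(the car behind door 5 | the host opened door 1, door 2, door 3, and door 6) = (1/6) / (1/5) = 5/6.

5/6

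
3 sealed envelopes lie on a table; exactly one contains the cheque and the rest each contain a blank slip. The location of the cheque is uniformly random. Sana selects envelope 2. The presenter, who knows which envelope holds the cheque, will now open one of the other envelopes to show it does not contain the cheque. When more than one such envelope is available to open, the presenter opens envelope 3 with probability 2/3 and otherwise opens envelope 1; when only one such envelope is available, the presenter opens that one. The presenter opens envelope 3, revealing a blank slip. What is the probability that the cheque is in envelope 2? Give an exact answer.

Apply Bayes' rule, conditioning on where the cheque actually is.
If it is in envelope 1 (prior 1/3): only envelope 3 is available, probability 1; weight (1/3)·1 = 1/3.
If it is in envelope 2 (prior 1/3): envelope 3 is available, opened with probability 2/3; weight (1/3)·(2/3) = 2/9.
If it is in envelope 3 (prior 1/3): the presenter opened envelope 3, so this case is ruled out; weight (1/3)·0 = 0.
The weights sum to 5/9.
So P(the cheque in envelope 2 | the presenter opened envelope 3) = (2/9) / (5/9) = 2/5.

2/5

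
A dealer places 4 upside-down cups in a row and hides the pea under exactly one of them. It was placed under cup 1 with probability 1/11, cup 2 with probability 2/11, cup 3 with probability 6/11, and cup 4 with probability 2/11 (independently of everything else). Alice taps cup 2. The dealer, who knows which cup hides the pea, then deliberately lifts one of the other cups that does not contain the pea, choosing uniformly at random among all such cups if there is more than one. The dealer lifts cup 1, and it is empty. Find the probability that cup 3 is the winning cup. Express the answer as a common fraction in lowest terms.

Consider each possible location of the pea in turn.
If it is under cup 1 (prior 1/11): the dealer opened cup 1, so this case is ruled out; weight (1/11)·0 = 0.
If it is under cup 2 (prior 2/11): the dealer has 3 equally likely choices, so probability 1/3; weight (2/11)·(1/3) = 2/33.
If it is under cup 3 (prior 6/11): the dealer has 2 equally likely choices, so probability 1/2; weight (6/11)·(1/2) = 3/11.
If it is under cup 4 (prior 2/11): the dealer has 2 equally likely choices, so probability 1/2; weight (2/11)·(1/2) = 1/11.
The weights sum to 14/33.
So P(the pea under cup 3 | the dealer opened cup 1) = (3/11) / (14/33) = 9/14.

9/14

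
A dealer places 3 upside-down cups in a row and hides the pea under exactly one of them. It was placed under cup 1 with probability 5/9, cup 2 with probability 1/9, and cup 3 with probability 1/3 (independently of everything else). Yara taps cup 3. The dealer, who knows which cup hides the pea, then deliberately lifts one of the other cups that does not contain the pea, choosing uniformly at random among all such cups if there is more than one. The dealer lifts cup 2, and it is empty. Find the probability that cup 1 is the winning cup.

10/13

Apply Bayes' rule, conditioning on where the pea actually is.
If it is under cup 1 (prior 5/9): the dealer has no choice, probability 1; weight (5/9)·1 = 5/9.
If it is under cup 2 (prior 1/9): the dealer opened cup 2, so this case is ruled out; weight (1/9)·0 = 0.
If it is under cup 3 (prior 1/3): the dealer has 2 equally likely choices, so probability 1/2; weight (1/3)·(1/2) = 1/6.
The weights sum to 13/18.
So P(the pea under cup 1 | the dealer opened cup 2) = (5/9) / (13/18) = 10/13.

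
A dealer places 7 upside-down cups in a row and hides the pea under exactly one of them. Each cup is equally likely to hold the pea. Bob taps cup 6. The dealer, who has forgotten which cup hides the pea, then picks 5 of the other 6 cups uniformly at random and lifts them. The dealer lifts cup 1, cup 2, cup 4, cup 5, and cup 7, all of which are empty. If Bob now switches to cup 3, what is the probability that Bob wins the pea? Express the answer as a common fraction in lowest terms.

Apply Bayes' rule, conditioning on where the pea actually is.
If it is under any of cups 1, 2, 4, 5, and 7 (prior 1/7 each): that cup was opened and seen not to hold the prize — ruled out; weight (1/7)·0 = 0 each.
If it is under either of cups 3 and 6 (prior 1/7 each): the dealer picks exactly this set with probability 1/6 regardless, and none is the prize; weight (1/7)·(1/6) = 1/42 each.
The weights sum to 1/21.
So P(the pea under cup 3 | the dealer opened cup 1, cup 2, cup 4, cup 5, and cup 7) = (1/42) / (1/21) = 1/2.

1/2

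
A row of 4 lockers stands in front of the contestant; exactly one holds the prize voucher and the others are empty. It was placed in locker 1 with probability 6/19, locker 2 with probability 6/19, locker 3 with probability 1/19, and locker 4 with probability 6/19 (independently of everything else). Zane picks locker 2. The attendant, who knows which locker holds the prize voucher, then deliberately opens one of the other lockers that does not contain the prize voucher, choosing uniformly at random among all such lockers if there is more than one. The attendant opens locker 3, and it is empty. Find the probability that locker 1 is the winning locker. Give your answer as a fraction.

Apply Bayes' rule, conditioning on where the prize voucher actually is.
If it is in either of lockers 1 and 4 (prior 6/19 each): the attendant has 2 equally likely choices, so probability 1/2; weight (6/19)·(1/2) = 3/19 each.
If it is in locker 2 (prior 6/19): the attendant has 3 equally likely choices, so probability 1/3; weight (6/19)·(1/3) = 2/19.
If it is in locker 3 (prior 1/19): the attendant opened locker 3, so this case is ruled out; weight (1/19)·0 = 0.
The weights sum to 8/19.
So P(the prize voucher in locker 1 | the attendant opened locker 3) = (3/19) / (8/19) = 3/8.

3/8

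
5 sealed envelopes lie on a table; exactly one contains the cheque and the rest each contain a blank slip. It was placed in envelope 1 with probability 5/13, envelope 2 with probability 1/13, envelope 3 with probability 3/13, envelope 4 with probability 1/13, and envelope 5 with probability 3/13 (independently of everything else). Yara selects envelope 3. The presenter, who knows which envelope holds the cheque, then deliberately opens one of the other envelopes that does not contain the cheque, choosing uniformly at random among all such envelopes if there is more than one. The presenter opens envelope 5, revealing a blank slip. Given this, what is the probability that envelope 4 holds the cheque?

4/37

Condition on the true location of the cheque.
If it is in envelope 1 (prior 5/13): the presenter has 3 equally likely choices, so probability 1/3; weight (5/13)·(1/3) = 5/39.
If it is in either of envelopes 2 and 4 (prior 1/13 each): the presenter has 3 equally likely choices, so probability 1/3; weight (1/13)·(1/3) = 1/39 each.
If it is in envelope 3 (prior 3/13): the presenter has 4 equally likely choices, so probability 1/4; weight (3/13)·(1/4) = 3/52.
If it is in envelope 5 (prior 3/13): the presenter opened envelope 5, so this case is ruled out; weight (3/13)·0 = 0.
The weights sum to 37/156.
So P(the cheque in envelope 4 | the presenter opened envelope 5) = (1/39) / (37/156) = 4/37.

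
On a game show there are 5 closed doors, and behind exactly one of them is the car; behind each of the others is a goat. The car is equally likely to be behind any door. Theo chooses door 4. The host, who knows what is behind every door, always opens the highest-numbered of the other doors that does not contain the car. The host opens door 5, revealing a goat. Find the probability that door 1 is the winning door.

Consider each possible location of the car in turn.
If it is behind any of doors 1, 2, 3, and 4 (prior 1/5 each): door 5 is the highest-numbered option available, probability 1; weight (1/5)·1 = 1/5 each.
If it is behind door 5 (prior 1/5): the host opened door 5, so this case is ruled out; weight (1/5)·0 = 0.
The weights sum to 4/5.
So P(the car behind door 1 | the host opened door 5) = (1/5) / (4/5) = 1/4.

1/4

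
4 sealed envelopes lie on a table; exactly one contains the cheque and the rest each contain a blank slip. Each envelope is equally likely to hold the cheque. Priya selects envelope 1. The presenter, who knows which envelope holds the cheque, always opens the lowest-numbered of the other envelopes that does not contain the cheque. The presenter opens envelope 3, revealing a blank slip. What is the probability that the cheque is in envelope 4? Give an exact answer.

Apply Bayes' rule, conditioning on where the cheque actually is.
If it is in either of envelopes 1 and 4 (prior 1/4 each): the presenter would have opened envelope 2 instead, probability 0; weight (1/4)·0 = 0 each.
If it is in envelope 2 (prior 1/4): envelope 3 is the lowest-numbered option available, probability 1; weight (1/4)·1 = 1/4.
If it is in envelope 3 (prior 1/4): the presenter opened envelope 3, so this case is ruled out; weight (1/4)·0 = 0.
The weights sum to 1/4.
So P(the cheque in envelope 4 | the presenter opened envelope 3) = 0 / (1/4) = 0.

0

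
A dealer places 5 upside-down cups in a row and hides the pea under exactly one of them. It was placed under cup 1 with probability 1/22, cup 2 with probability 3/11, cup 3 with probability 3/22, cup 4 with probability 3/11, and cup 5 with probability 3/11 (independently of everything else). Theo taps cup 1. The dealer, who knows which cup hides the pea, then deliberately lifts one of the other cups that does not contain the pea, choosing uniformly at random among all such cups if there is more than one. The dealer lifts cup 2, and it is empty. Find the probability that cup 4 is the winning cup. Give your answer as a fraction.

8/21

Apply Bayes' rule, conditioning on where the pea actually is.
If it is under cup 1 (prior 1/22): the dealer has 4 equally likely choices, so probability 1/4; weight (1/22)·(1/4) = 1/88.
If it is under cup 2 (prior 3/11): the dealer opened cup 2, so this case is ruled out; weight (3/11)·0 = 0.
If it is under cup 3 (prior 3/22): the dealer has 3 equally likely choices, so probability 1/3; weight (3/22)·(1/3) = 1/22.
If it is under either of cups 4 and 5 (prior 3/11 each): the dealer has 3 equally likely choices, so probability 1/3; weight (3/11)·(1/3) = 1/11 each.
The weights sum to 21/88.
So P(the pea under cup 4 | the dealer opened cup 2) = (1/11) / (21/88) = 8/21.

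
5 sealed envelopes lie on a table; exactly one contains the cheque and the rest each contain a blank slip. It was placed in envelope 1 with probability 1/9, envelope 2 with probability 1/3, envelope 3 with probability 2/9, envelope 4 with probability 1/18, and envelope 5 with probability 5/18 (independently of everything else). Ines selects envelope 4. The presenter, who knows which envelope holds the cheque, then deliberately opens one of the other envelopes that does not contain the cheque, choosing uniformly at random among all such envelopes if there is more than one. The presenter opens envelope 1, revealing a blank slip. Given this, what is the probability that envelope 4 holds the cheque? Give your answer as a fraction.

Condition on the true location of the cheque.
If it is in envelope 1 (prior 1/9): the presenter opened envelope 1, so this case is ruled out; weight (1/9)·0 = 0.
If it is in envelope 2 (prior 1/3): the presenter has 3 equally likely choices, so probability 1/3; weight (1/3)·(1/3) = 1/9.
If it is in envelope 3 (prior 2/9): the presenter has 3 equally likely choices, so probability 1/3; weight (2/9)·(1/3) = 2/27.
If it is in envelope 4 (prior 1/18): the presenter has 4 equally likely choices, so probability 1/4; weight (1/18)·(1/4) = 1/72.
If it is in envelope 5 (prior 5/18): the presenter has 3 equally likely choices, so probability 1/3; weight (5/18)·(1/3) = 5/54.
The weights sum to 7/24.
So P(the cheque in envelope 4 | the presenter opened envelope 1) = (1/72) / (7/24) = 1/21.

1/21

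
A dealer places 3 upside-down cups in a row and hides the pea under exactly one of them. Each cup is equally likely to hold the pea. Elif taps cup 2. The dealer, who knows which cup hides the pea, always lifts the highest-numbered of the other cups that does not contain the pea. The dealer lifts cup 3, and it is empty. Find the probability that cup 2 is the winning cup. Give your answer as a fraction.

Consider each possible location of the pea in turn.
If it is under either of cups 1 and 2 (prior 1/3 each): cup 3 is the highest-numbered option available, probability 1; weight (1/3)·1 = 1/3 each.
If it is under cup 3 (prior 1/3): the dealer opened cup 3, so this case is ruled out; weight (1/3)·0 = 0.
The weights sum to 2/3.
So P(the pea under cup 2 | the dealer opened cup 3) = (1/3) / (2/3) = 1/2.

1/2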